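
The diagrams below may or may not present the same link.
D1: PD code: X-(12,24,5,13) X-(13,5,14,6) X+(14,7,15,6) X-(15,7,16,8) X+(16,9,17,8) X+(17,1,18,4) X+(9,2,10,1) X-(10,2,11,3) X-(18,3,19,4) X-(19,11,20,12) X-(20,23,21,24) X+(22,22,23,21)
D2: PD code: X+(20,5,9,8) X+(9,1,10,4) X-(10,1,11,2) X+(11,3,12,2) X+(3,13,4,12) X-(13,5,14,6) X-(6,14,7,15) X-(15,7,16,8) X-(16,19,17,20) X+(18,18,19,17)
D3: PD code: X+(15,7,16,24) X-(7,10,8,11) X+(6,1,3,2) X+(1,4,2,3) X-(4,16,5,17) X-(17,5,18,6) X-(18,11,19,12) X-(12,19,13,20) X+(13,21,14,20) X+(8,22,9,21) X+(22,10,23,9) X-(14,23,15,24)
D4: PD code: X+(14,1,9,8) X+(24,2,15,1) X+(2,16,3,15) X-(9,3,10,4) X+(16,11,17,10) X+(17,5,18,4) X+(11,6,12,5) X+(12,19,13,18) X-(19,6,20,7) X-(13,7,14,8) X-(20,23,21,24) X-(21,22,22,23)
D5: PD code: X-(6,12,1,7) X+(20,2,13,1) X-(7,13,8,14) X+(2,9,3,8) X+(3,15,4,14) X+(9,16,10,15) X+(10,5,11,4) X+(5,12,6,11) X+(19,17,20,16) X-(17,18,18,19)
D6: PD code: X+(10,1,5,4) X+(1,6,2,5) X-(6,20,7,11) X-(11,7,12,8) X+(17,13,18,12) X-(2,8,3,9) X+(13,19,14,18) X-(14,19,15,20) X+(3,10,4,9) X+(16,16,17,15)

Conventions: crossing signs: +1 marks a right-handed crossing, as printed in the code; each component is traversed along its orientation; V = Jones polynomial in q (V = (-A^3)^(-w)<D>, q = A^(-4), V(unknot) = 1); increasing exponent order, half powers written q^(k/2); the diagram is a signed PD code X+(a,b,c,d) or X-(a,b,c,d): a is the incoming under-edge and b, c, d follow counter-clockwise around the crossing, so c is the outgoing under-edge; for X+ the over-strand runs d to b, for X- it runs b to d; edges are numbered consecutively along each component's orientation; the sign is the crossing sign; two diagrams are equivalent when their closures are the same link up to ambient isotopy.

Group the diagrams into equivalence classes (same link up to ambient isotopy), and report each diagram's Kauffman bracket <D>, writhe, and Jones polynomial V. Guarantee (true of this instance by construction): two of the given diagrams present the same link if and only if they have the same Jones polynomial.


equivalence classes: {D1} | {D2, D3, D6} | {D4, D5}
D1 (bracket A^-6 + A^-2 + A^2 + A^6; 12 crossings at w = -2): V = q^-3 + q^-2 + q^-1 + 1
D2 (bracket A^-8 + 2 + A^8; 10 crossings at w = 0): V = q^-2 + 2 + q^2
V(D3) = q^-2 + 2 + q^2  [12 crossings, <D> = A^-8 + 2 + A^8, w = 0]
D4 (bracket A^-14 + 2A^-6 + A^2; 12 crossings at w = +2): V = q + 2q^3 + q^5
V(D5) = q + 2q^3 + q^5  [10 crossings, <D> = A^-8 + 2 + A^8, w = +4]
D6 (bracket A^-2 + 2A^6 + A^14; 10 crossings at w = +2): V = q^-2 + 2 + q^2
key observation: 3 values of V(q) split the 6 diagrams


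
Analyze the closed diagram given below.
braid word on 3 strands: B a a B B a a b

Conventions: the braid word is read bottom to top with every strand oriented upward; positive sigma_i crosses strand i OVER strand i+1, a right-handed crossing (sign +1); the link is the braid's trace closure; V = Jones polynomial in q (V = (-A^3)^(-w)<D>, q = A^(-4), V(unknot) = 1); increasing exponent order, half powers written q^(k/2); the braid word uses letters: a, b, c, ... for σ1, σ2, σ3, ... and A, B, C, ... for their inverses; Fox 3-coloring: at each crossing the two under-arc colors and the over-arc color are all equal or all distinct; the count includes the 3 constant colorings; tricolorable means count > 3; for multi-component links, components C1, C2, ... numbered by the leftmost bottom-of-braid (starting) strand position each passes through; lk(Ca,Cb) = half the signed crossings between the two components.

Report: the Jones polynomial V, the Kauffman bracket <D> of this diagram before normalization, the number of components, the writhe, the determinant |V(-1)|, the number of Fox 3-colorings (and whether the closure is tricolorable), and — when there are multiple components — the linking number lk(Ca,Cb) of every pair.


Jones polynomial: V(q) = q^-1 + 2q - q^2 + 2q^3 - q^4 + q^5
<D> = A^-14 - A^-10 + 2A^-6 - A^-2 + 2A^2 + A^10; writhe +2
components 3, writhe +2 (8 crossings)
linking number lk(C1,C2) = 0
lk(C1,C3): +2
lk(C2,C3) = -1
3-colorings: 3 of 3^8, det 8 — not tricolorable
note: w = +2 shifts under R1 moves; the (-A^3)^(-2) factor cancels that in V


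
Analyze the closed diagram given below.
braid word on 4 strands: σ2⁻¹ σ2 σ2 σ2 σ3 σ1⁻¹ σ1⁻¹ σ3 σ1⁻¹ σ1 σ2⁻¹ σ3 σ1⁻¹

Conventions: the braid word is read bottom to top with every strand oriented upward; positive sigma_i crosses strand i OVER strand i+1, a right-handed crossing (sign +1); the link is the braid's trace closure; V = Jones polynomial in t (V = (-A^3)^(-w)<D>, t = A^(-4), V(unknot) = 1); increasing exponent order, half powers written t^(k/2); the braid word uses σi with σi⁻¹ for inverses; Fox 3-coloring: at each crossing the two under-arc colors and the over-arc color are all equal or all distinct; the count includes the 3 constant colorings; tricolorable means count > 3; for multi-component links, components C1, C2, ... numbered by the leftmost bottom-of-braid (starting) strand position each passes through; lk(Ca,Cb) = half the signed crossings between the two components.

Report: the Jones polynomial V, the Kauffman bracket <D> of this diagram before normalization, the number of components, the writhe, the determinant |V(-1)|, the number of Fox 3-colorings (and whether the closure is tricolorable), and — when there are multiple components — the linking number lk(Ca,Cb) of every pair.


Jones polynomial: V(t) = -t^-1 + 2 - t + 2t^2 - t^3 + t^4 - t^5
<D> = A^-17 - A^-13 + A^-9 - 2A^-5 + A^-1 - 2A^3 + A^7; writhe +1
components 1, writhe +1 (13 crossings)
3-colorings: 9 of 3^13, det 9 — tricolorable
note: det 9 = |V(-1)|; divisible by 3, so tricolorable


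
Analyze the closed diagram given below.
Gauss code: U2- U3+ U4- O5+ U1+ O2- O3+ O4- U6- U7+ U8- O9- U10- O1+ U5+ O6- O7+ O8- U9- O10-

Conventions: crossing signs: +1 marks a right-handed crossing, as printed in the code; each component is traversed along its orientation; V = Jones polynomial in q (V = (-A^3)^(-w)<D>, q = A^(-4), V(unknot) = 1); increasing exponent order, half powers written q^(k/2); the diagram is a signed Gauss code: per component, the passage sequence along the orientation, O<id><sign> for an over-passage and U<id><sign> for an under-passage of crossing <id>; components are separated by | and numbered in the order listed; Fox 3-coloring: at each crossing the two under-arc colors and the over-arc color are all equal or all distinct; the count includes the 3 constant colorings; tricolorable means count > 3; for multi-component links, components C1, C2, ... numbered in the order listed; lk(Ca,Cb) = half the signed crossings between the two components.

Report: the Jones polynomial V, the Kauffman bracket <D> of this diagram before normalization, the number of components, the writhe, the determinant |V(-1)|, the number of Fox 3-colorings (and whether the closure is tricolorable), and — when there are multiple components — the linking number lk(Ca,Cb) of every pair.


Jones polynomial: V(q) = q^-5 - 2q^-4 + 2q^-3 - 2q^-2 + 2q^-1 - 1 + q
<D> = A^-10 - A^-6 + 2A^-2 - 2A^2 + 2A^6 - 2A^10 + A^14; writhe -2
components 1, writhe -2 (10 crossings)
3-colorings: 3 of 3^10, det 11 — not tricolorable
note: V spans 6 powers of q: at least 6 crossings in any diagram


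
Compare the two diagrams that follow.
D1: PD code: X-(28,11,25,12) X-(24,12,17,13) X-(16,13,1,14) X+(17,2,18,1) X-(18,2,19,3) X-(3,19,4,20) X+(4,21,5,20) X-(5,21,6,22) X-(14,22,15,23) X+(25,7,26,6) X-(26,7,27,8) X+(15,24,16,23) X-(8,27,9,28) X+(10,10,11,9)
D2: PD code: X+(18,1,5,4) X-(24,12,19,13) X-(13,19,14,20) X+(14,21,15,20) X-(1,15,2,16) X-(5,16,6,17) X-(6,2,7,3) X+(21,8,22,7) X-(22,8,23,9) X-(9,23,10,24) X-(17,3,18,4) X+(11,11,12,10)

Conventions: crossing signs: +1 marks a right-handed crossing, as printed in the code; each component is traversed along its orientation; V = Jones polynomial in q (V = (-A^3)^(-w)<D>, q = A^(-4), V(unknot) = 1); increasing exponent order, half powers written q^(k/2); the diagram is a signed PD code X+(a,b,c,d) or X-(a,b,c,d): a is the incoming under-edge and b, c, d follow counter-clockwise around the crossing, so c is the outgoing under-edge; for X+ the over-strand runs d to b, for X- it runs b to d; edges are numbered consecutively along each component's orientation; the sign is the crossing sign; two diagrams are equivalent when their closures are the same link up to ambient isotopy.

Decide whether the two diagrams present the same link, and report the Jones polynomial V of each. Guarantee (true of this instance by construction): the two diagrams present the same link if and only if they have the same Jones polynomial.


equivalent: yes
D1 (bracket A^-8 + 2 + A^8; 14 crossings at w = -4): V = q^-5 + 2q^-3 + q^-1
D2 (bracket A^-8 + 2 + A^8; 12 crossings at w = -4): V = q^-5 + 2q^-3 + q^-1
key observation: all 2 diagrams share one V(q), hence one class


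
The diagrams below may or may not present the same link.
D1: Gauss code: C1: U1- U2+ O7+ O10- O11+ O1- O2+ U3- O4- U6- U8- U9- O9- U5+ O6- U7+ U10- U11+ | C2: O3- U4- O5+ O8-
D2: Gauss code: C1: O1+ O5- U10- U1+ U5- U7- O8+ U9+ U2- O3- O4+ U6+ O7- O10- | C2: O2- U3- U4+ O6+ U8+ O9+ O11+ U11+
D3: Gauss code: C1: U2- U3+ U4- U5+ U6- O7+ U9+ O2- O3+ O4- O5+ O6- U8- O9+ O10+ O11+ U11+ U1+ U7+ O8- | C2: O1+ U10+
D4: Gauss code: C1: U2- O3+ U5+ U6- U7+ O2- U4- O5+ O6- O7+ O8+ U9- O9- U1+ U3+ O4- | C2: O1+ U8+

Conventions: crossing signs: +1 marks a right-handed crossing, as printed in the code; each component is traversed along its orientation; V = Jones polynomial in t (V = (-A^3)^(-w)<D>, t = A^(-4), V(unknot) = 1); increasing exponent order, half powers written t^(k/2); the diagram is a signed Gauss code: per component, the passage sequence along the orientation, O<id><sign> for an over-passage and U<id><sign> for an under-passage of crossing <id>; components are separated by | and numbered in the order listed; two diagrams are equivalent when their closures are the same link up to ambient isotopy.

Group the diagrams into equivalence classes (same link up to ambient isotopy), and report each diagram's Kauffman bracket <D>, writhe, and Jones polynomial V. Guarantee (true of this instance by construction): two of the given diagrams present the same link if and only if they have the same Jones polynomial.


grouping into links: {D1} | {D2} | {D3, D4}
V(D1) = -t^(-5/2) - t^(-1/2)  (w -3, c 11, <D> = A^-7 + A)
V(D2) = -t^(1/2) - t^(5/2)  (w +1, c 11, <D> = A^-7 + A)
V(D3) = -t^(-3/2) + t^(-1/2) - 2t^(1/2) + 2t^(3/2) - 2t^(5/2) + t^(7/2) - t^(9/2)  (w +3, c 11, <D> = A^-9 - A^-5 + 2A^-1 - 2A^3 + 2A^7 - A^11 + A^15)
D4 (bracket A^-15 - A^-11 + 2A^-7 - 2A^-3 + 2A - A^5 + A^9; 9 crossings at w = +1): V = -t^(-3/2) + t^(-1/2) - 2t^(1/2) + 2t^(3/2) - 2t^(5/2) + t^(7/2) - t^(9/2)
key observation: 3 values of V(t) split the 4 diagrams


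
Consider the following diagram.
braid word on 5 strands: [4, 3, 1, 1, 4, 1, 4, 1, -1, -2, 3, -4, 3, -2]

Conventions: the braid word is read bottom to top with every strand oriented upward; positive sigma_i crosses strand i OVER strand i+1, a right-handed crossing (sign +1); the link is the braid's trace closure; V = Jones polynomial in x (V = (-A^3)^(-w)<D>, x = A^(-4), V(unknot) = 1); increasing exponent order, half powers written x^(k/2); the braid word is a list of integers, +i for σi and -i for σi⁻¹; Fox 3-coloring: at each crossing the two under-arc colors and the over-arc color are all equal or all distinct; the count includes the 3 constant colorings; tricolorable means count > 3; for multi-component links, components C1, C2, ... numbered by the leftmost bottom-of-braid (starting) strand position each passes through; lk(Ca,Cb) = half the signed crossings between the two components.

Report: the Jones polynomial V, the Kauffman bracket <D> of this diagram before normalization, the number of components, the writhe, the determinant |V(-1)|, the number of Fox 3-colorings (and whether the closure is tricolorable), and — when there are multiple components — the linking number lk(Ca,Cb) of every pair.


V = 1 - 2x + 4x^2 - 6x^3 + 9x^4 - 9x^5 + 9x^6 - 8x^7 + 5x^8 - 3x^9 + x^10
<D> = A^-22 - 3A^-18 + 5A^-14 - 8A^-10 + 9A^-6 - 9A^-2 + 9A^2 - 6A^6 + 4A^10 - 2A^14 + A^18 (w = +6)
1 component over 14 crossings, w = +6
9 Fox colorings among 3^14, |V(-1)| = 57: tricolorable
why: V spans 10 powers of x: at least 10 crossings in any diagram


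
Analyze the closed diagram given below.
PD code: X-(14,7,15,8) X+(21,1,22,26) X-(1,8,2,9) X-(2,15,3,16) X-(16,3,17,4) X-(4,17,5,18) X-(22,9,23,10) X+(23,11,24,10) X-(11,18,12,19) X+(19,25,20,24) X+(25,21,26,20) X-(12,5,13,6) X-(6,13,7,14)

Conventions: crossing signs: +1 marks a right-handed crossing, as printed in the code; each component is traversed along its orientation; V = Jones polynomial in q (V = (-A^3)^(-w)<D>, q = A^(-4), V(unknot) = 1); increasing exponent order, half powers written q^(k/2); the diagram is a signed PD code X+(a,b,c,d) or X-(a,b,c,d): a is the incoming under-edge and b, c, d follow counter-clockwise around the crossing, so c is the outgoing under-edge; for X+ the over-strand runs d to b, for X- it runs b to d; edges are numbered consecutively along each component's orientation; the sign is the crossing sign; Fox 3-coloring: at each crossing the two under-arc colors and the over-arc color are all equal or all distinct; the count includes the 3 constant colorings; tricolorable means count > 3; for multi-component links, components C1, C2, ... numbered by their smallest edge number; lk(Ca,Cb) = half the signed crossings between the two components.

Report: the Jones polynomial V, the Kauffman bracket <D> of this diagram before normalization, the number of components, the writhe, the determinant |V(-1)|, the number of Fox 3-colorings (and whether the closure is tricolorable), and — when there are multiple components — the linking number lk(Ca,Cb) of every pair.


V = -q^-7 - q^-5 + 2q^-4 + 2q^-2 - q^-1 + 1 - q
<D> = A^-19 - A^-15 + A^-11 - 2A^-7 - 2A + A^5 + A^13 (w = -5)
1 component over 13 crossings, w = -5
27 Fox colorings among 3^13, |V(-1)| = 9: tricolorable
why: |V(-1)| = 9: so tricolorable, since 3 divides 9


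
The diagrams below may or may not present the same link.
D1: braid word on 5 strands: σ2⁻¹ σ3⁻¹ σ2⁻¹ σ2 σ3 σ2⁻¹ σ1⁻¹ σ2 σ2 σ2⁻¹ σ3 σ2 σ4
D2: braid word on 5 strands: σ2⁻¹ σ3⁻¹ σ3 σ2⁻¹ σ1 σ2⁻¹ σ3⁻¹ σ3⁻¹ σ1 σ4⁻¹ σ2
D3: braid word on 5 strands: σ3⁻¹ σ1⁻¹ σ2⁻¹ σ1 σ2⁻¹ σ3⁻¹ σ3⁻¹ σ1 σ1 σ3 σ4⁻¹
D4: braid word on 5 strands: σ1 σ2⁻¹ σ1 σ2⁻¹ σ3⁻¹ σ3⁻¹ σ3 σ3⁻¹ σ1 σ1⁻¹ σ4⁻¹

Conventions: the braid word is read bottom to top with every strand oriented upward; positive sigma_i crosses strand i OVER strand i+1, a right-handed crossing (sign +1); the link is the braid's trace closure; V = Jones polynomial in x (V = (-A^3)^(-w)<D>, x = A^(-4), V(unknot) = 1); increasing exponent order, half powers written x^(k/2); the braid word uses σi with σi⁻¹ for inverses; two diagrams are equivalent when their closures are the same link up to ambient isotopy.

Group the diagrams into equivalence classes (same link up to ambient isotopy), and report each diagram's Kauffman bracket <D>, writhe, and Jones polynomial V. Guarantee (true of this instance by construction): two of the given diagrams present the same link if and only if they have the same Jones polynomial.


equivalence classes: {D1} | {D2, D3, D4}
D1 (bracket A + A^5; 13 crossings at w = +1): V = -x^(-1/2) - x^(1/2)
V(D2) = -x^(-9/2) + x^(-7/2) - 2x^(-5/2) + 2x^(-3/2) - 2x^(-1/2) + x^(1/2) - x^(3/2)  [11 crossings, <D> = A^-15 - A^-11 + 2A^-7 - 2A^-3 + 2A - A^5 + A^9, w = -3]
D3 (bracket A^-15 - A^-11 + 2A^-7 - 2A^-3 + 2A - A^5 + A^9; 11 crossings at w = -3): V = -x^(-9/2) + x^(-7/2) - 2x^(-5/2) + 2x^(-3/2) - 2x^(-1/2) + x^(1/2) - x^(3/2)
V(D4) = -x^(-9/2) + x^(-7/2) - 2x^(-5/2) + 2x^(-3/2) - 2x^(-1/2) + x^(1/2) - x^(3/2)  [11 crossings, <D> = A^-15 - A^-11 + 2A^-7 - 2A^-3 + 2A - A^5 + A^9, w = -3]
key observation: 2 values of V(x) split the 4 diagrams


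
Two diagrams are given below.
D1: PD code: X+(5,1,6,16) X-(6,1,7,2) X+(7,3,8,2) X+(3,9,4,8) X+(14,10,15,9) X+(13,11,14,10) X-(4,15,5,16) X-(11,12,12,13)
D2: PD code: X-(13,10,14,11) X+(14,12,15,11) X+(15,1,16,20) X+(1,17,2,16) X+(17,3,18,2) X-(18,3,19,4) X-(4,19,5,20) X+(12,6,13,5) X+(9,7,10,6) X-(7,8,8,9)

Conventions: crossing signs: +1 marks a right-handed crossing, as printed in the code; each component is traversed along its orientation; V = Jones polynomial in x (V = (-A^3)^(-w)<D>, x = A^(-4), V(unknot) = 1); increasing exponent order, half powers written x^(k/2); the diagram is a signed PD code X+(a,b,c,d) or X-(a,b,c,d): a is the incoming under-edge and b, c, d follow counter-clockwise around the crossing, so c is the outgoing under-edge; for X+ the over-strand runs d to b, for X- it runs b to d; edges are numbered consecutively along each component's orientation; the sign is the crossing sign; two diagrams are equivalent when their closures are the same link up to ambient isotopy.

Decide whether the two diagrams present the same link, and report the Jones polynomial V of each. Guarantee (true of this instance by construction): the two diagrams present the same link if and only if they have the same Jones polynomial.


equivalent: yes
V(D1) = 1  (w +2, c 8, <D> = A^6)
V(D2) = 1  (w +2, c 10, <D> = A^6)
why: all 2 diagrams share one V(x), hence one class


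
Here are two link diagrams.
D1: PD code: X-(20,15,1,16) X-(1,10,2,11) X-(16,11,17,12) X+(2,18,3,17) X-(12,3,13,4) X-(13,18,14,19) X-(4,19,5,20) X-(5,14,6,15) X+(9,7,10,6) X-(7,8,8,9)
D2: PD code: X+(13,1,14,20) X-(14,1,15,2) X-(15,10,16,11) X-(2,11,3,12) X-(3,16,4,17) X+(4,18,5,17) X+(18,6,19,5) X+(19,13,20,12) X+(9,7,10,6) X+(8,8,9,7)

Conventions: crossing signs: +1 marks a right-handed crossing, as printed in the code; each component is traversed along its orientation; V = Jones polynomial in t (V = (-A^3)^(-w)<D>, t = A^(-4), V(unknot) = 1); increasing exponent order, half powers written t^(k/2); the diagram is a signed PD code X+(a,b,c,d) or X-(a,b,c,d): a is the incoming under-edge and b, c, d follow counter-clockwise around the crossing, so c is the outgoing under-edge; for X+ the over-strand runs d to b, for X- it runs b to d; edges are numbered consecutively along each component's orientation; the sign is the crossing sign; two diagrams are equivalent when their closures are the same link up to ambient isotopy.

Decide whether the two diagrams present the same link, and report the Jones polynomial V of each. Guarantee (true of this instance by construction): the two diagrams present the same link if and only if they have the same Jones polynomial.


equivalent: no
D1 (bracket A^-10 + A^-2 - A^2 + A^6 - A^10; 10 crossings at w = -6): V = -t^-7 + t^-6 - t^-5 + t^-4 + t^-2
V(D2) = 1  [10 crossings, <D> = A^6, w = +2]
observation: V(t) takes 2 values over 2 diagrams, fixing the grouping


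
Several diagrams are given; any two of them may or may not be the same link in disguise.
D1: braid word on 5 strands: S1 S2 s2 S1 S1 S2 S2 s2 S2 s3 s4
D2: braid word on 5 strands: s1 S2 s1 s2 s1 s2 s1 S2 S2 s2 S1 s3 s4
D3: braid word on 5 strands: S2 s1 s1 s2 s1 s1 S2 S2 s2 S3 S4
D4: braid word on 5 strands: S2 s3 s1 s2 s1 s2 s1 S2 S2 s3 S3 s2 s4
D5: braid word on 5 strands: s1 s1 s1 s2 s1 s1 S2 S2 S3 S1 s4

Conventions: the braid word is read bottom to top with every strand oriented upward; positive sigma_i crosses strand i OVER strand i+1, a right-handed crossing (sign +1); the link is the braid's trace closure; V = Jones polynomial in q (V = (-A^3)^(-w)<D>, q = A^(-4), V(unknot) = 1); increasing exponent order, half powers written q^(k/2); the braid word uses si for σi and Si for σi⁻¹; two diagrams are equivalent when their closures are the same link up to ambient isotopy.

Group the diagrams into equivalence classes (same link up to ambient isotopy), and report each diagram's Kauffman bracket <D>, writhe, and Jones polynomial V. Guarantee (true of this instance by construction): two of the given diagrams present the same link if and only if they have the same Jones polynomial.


equivalence classes: {D1} | {D2, D3, D4, D5}
D1 (bracket A^-3 + 2A^5 - A^9 + A^13 - A^17; 11 crossings at w = -3): V = q^(-13/2) - q^(-11/2) + q^(-9/2) - 2q^(-7/2) - q^(-3/2)
V(D2) = -q^(1/2) + q^(3/2) - q^(5/2) - q^(9/2)  (w +5, c 13, <D> = A^-3 + A^5 - A^9 + A^13)
D3 (bracket A^-15 + A^-7 - A^-3 + A; 11 crossings at w = +1): V = -q^(1/2) + q^(3/2) - q^(5/2) - q^(9/2)
D4 (bracket A^-3 + A^5 - A^9 + A^13; 13 crossings at w = +5): V = -q^(1/2) + q^(3/2) - q^(5/2) - q^(9/2)
V(D5) = -q^(1/2) + q^(3/2) - q^(5/2) - q^(9/2)  (w +3, c 11, <D> = A^-9 + A^-1 - A^3 + A^7)
key observation: 2 values of V(q) split the 5 diagrams


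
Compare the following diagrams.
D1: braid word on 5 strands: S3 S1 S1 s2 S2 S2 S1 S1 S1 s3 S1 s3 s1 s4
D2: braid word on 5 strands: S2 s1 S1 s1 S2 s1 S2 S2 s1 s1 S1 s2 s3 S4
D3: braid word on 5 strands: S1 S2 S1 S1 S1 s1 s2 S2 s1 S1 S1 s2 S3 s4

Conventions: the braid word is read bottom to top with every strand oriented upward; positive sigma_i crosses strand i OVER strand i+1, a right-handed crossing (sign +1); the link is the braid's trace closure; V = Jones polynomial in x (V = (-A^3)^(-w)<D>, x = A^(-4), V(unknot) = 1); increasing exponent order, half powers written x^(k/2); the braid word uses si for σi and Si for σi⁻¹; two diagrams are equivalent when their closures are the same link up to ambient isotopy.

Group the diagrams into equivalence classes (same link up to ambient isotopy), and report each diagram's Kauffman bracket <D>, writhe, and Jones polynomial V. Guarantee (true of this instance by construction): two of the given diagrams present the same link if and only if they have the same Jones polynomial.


equivalence classes: {D1} | {D2} | {D3}
D1 (bracket A^-4 + A^4 - A^8 + A^12 - A^16; 14 crossings at w = -4): V = -x^-7 + x^-6 - x^-5 + x^-4 + x^-2
D2 (bracket -A^-12 + 2A^-8 - 2A^-4 + 3 - 2A^4 + 2A^8 - A^12; 14 crossings at w = 0): V = -x^-3 + 2x^-2 - 2x^-1 + 3 - 2x + 2x^2 - x^3
D3 (bracket A^-8 + 1 - A^4; 14 crossings at w = -4): V = -x^-4 + x^-3 + x^-1
key observation: 3 values of V(x) split the 3 diagrams


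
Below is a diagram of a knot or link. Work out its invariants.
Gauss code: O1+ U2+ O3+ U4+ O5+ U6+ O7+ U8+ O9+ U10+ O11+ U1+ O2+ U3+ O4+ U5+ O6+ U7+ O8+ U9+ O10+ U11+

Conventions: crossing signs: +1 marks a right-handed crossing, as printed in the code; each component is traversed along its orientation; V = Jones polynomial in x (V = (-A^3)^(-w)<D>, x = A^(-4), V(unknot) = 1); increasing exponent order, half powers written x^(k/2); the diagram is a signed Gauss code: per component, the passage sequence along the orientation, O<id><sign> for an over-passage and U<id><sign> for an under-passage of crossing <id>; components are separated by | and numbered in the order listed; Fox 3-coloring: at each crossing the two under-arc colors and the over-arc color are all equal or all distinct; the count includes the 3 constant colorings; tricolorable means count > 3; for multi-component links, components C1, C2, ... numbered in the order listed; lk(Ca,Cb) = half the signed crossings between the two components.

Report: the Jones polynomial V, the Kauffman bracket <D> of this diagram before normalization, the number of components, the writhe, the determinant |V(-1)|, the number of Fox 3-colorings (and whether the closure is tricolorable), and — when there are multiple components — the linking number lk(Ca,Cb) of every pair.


V(x) = x^5 + x^7 - x^8 + x^9 - x^10 + x^11 - x^12 + x^13 - x^14 + x^15 - x^16
bracket: A^-31 - A^-27 + A^-23 - A^-19 + A^-15 - A^-11 + A^-7 - A^-3 + A - A^5 - A^13, w = +11
1 component, writhe +11, over 11 crossings
det 11, colorings 3 of 3^11 — not tricolorable
observation: det 11 = |V(-1)|; not divisible by 3, so not tricolorable


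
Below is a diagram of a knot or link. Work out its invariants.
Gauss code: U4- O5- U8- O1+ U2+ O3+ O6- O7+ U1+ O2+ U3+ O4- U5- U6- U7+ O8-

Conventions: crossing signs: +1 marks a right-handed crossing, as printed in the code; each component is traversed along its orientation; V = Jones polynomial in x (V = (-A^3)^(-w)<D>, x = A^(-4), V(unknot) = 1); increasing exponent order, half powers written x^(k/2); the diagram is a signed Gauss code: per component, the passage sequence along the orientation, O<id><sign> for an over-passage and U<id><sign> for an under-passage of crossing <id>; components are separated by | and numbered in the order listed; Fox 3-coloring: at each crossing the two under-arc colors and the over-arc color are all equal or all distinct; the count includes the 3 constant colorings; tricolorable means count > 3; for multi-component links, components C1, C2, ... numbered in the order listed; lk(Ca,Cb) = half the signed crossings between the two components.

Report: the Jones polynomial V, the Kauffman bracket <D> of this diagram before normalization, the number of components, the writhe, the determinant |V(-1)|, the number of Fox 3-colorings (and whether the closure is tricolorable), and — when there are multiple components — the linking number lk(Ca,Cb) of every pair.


V = -x^-3 + x^-2 - x^-1 + 3 - x + x^2 - x^3
<D> = -A^-12 + A^-8 - A^-4 + 3 - A^4 + A^8 - A^12 (w = 0)
1 component over 8 crossings, w = 0
27 Fox colorings among 3^8, |V(-1)| = 9: tricolorable
why: V is palindromic (span 6, det 9): x -> 1/x fixes it; necessary, not sufficient, for amphichirality


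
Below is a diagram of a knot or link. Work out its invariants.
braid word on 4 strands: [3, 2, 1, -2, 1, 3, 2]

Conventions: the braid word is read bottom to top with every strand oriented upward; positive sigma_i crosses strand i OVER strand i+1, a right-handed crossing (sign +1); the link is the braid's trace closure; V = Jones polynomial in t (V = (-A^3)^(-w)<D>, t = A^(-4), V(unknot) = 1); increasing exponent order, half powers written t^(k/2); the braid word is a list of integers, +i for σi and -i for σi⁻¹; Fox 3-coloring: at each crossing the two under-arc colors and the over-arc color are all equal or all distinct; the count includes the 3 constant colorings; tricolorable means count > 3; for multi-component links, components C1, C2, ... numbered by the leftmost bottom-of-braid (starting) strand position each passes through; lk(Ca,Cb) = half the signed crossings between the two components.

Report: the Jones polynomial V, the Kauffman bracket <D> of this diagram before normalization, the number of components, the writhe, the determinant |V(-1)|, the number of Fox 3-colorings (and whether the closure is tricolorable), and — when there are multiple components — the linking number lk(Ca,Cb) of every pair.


V = t - t^2 + 2t^3 - t^4 + t^5 - t^6
<D> = A^-9 - A^-5 + A^-1 - 2A^3 + A^7 - A^11 (w = +5)
1 component over 7 crossings, w = +5
3 Fox colorings among 3^7, |V(-1)| = 7: not tricolorable
why: V spans 5 powers of t: at least 5 crossings in any diagram


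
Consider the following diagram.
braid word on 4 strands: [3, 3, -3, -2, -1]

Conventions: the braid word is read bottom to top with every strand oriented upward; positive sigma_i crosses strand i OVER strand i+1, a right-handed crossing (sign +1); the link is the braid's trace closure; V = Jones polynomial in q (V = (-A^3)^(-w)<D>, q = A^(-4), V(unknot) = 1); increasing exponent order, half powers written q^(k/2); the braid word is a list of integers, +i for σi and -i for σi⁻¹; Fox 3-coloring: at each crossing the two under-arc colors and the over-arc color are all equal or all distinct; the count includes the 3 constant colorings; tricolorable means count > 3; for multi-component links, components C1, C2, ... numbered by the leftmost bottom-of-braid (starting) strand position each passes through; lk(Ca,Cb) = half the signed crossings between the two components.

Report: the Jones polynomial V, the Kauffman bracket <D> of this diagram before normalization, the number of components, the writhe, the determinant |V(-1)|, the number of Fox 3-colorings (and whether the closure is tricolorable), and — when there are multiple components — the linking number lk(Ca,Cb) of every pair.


Jones polynomial: V(q) = 1
<D> = -A^-3; writhe -1
components 1, writhe -1 (5 crossings)
3-colorings: 3 of 3^5, det 1 — not tricolorable
note: w = -1 (over 5 crossings) is diagram-only; (-A^3)^(1) removes it from V


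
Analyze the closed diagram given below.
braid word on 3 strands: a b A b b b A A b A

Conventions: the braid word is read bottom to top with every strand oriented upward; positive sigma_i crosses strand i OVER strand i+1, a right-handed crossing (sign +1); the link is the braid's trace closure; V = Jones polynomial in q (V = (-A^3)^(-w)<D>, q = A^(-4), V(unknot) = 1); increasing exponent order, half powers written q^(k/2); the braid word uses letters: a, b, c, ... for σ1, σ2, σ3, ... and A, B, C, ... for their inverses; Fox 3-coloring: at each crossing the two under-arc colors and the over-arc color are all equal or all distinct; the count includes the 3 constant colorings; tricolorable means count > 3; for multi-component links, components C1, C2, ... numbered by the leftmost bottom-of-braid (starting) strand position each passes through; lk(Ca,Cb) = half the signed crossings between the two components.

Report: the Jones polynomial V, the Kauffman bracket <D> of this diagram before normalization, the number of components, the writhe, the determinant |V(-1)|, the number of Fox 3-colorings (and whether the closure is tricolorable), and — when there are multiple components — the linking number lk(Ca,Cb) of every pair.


Jones polynomial: V(q) = -q^-2 + 2q^-1 - 3 + 5q - 4q^2 + 5q^3 - 4q^4 + 2q^5 - q^6
<D> = -A^-18 + 2A^-14 - 4A^-10 + 5A^-6 - 4A^-2 + 5A^2 - 3A^6 + 2A^10 - A^14; writhe +2
components 1, writhe +2 (10 crossings)
3-colorings: 9 of 3^10, det 27 — tricolorable
note: det 27 = |V(-1)|; divisible by 3, so tricolorable


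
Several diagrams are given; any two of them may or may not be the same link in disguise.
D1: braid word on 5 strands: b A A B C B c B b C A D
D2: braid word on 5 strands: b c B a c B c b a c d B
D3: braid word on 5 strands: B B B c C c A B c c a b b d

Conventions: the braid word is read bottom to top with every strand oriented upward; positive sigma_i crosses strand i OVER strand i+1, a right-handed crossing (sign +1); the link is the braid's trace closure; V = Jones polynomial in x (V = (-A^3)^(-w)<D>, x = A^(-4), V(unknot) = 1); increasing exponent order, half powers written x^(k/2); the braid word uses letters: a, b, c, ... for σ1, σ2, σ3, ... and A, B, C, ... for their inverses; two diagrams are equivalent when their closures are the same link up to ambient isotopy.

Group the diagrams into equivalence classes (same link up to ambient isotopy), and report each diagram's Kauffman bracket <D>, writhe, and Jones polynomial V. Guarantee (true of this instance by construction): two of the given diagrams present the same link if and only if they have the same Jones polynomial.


classes: {D1} | {D2} | {D3}
V(D1) = -x^-6 + x^-5 - x^-4 + 2x^-3 - x^-2 + x^-1  [12 crossings, <D> = A^-14 - A^-10 + 2A^-6 - A^-2 + A^2 - A^6, w = -6]
D2 (bracket -A^-6 + A^-2 - A^2 + 2A^6 - A^10 + A^14; 12 crossings at w = +6): V = x - x^2 + 2x^3 - x^4 + x^5 - x^6
V(D3) = x + x^3 - x^4  [14 crossings, <D> = -A^-10 + A^-6 + A^2, w = +2]
note: 3 classes among 3 diagrams; unequal V(x) rules out equality


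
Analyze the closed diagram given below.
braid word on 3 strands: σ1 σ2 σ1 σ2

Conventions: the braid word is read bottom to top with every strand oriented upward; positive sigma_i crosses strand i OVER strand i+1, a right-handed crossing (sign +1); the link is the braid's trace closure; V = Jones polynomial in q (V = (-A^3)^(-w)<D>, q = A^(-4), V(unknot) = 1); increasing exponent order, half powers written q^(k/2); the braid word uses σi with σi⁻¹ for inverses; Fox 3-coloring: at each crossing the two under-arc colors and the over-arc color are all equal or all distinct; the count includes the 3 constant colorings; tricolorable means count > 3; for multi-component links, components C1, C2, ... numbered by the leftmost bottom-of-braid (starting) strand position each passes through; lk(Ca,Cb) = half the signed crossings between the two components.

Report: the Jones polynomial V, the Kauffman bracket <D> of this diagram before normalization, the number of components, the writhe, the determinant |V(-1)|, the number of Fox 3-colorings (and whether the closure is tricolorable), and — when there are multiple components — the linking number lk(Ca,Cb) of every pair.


V(q) = q + q^3 - q^4
bracket: -A^-4 + 1 + A^8, w = +4
1 component, writhe +4, over 4 crossings
det 3, colorings 9 of 3^4 — tricolorable
observation: the span of V is 3, forcing >= 3 crossings in any diagram


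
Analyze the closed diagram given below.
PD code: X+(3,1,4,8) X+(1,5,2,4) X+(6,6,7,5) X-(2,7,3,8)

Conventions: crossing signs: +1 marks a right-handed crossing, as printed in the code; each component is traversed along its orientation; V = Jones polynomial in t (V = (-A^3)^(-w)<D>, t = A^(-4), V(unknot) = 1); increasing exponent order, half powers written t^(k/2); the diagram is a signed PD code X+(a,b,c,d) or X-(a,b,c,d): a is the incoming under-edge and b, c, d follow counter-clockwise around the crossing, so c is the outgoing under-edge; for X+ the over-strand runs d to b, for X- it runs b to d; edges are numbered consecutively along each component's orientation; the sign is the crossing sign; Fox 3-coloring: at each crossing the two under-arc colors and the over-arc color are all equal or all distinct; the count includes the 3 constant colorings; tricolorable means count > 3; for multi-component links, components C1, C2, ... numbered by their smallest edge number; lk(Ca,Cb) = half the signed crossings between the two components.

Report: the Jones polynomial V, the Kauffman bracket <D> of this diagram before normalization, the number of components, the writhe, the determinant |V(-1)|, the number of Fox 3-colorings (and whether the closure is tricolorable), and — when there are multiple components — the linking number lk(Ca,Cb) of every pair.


Jones polynomial: V(t) = 1
<D> = A^6; writhe +2
components 1, writhe +2 (4 crossings)
3-colorings: 3 of 3^4, det 1 — not tricolorable
note: w = +2 (over 4 crossings) is diagram-only; (-A^3)^(-2) removes it from V


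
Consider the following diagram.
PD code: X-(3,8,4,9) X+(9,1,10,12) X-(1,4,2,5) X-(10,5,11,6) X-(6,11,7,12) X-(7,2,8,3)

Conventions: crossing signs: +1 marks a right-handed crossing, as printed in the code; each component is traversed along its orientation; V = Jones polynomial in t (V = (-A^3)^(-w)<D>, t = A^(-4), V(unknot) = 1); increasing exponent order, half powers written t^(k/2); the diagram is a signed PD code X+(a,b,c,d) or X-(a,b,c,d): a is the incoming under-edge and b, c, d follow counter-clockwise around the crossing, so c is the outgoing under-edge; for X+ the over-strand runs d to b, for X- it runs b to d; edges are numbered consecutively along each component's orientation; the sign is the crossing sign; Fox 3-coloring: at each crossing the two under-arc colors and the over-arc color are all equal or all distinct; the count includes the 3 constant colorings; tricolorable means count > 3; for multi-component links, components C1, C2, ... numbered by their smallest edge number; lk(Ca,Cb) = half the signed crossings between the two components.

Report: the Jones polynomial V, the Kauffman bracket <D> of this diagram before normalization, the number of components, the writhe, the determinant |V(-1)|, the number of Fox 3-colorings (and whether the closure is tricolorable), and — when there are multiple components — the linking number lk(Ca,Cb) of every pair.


Jones polynomial: V(t) = -t^-6 + t^-5 - t^-4 + 2t^-3 - t^-2 + t^-1
<D> = A^-8 - A^-4 + 2 - A^4 + A^8 - A^12; writhe -4
components 1, writhe -4 (6 crossings)
3-colorings: 3 of 3^6, det 7 — not tricolorable
note: w = -4 shifts under R1 moves; the (-A^3)^(4) factor cancels that in V


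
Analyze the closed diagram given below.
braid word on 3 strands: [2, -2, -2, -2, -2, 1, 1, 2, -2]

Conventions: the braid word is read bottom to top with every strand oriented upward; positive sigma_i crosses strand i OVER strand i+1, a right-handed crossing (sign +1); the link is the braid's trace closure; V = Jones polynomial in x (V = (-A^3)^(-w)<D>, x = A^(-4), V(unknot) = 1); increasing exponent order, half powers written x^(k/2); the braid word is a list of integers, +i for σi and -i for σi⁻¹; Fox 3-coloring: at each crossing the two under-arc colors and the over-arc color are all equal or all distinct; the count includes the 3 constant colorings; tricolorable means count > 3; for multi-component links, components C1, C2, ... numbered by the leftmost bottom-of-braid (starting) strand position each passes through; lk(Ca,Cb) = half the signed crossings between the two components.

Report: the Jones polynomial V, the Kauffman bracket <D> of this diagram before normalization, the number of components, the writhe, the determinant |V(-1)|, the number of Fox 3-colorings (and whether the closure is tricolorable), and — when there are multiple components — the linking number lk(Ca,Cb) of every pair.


V = x^(-7/2) - x^(-5/2) + x^(-3/2) - 2x^(-1/2) - x^(3/2)
<D> = A^-9 + 2A^-1 - A^3 + A^7 - A^11 (w = -1)
2 components over 9 crossings, w = -1
lk(C1,C2): +1
9 Fox colorings among 3^9, |V(-1)| = 6: tricolorable
why: w = -1 (over 9 crossings) is diagram-only; (-A^3)^(1) removes it from V


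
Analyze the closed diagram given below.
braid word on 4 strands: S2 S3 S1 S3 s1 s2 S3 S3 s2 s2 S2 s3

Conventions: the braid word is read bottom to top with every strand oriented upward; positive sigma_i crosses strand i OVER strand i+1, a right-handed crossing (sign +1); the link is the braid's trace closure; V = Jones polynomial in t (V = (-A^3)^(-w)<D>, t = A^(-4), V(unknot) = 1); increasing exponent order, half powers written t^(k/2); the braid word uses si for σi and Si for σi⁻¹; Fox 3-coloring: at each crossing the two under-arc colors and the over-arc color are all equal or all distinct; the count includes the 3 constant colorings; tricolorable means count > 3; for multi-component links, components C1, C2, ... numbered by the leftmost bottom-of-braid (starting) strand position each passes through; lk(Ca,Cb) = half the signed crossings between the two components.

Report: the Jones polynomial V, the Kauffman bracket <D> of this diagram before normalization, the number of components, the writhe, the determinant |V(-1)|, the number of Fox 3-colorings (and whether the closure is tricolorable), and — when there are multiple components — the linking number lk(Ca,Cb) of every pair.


V = -t^(-11/2) + t^(-9/2) - t^(-1/2) - t^(3/2)
<D> = -A^-12 - A^-4 + A^12 - A^16 (w = -2)
2 components over 12 crossings, w = -2
lk(C1,C2): 0
9 Fox colorings among 3^12, |V(-1)| = 0: tricolorable
why: free reduction leaves σ2⁻¹ σ3⁻¹ σ1⁻¹ σ3⁻¹ σ1 σ2 σ3⁻¹ σ3⁻¹ σ2 σ3 of the original 12 letters


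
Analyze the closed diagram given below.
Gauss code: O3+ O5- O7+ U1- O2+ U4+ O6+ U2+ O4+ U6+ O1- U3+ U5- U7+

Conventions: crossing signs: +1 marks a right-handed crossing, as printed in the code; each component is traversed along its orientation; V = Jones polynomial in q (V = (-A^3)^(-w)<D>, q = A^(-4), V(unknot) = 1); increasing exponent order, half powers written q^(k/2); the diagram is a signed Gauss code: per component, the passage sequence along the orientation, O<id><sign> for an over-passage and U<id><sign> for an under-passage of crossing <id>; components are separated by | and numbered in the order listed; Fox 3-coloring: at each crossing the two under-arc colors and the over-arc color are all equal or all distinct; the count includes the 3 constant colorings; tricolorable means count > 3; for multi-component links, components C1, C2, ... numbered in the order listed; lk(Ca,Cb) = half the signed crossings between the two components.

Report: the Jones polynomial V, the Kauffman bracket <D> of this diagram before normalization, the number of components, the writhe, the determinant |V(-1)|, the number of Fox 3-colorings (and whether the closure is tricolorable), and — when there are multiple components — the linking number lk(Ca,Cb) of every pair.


V(q) = q + q^3 - q^4
bracket: A^-7 - A^-3 - A^5, w = +3
1 component, writhe +3, over 7 crossings
det 3, colorings 9 of 3^7 — tricolorable
observation: w = +3 (over 7 crossings) is diagram-only; (-A^3)^(-3) removes it from V
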